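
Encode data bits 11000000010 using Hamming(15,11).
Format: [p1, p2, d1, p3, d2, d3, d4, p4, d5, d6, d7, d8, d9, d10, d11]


Parity bits: p1=0, p2=0, p3=0, p4=1

001010010000010


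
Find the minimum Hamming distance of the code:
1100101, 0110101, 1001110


Comparing all pairs, minimum distance: 2
Can detect 1 errors, correct 0 errors

2


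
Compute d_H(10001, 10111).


XOR: 00110
Count of 1s: 2

2


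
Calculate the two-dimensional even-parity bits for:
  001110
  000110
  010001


Row parities: 100
Column parities: 011001

Row P: 100, Col P: 011001, Corner: 1


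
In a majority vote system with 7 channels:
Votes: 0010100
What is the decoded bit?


Ones: 2 out of 7
Threshold: 4

0 (2/7 voted 1)


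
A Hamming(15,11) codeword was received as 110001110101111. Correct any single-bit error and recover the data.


Syndrome = 0: no error detected

Data: 00110101111 (no errors)


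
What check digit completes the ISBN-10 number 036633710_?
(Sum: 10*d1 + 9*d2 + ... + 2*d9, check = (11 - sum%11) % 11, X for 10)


Weighted sum: 181
181 mod 11 = 5

Check digit: 6


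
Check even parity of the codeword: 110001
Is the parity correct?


Number of 1s: 3

No, parity error (3 ones)


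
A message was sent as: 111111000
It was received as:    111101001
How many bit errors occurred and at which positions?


XOR: 000010001

2 error(s) at position(s): 4, 8


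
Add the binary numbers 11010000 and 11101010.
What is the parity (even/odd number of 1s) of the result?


11010000 = 208
11101010 = 234
Sum = 442 = 110111010
1s count = 6

even parity (6 ones in 110111010)


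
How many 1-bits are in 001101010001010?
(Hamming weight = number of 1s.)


Counting 1s in 001101010001010

6


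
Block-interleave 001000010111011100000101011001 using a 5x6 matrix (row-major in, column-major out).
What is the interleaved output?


Matrix:
  001000
  010111
  011100
  000101
  011001
Read columns: 000000110110101011100100001011

000000110110101011100100001011


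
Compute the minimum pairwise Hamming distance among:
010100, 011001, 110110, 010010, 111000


Comparing all pairs, minimum distance: 2
Can detect 1 errors, correct 0 errors

2


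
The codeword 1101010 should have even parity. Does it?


Number of 1s: 4

Yes, parity is correct (4 ones)


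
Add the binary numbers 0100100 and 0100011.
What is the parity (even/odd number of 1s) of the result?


0100100 = 36
0100011 = 35
Sum = 71 = 1000111
1s count = 4

even parity (4 ones in 1000111)


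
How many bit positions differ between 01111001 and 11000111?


XOR: 10111110
Count of 1s: 6

6


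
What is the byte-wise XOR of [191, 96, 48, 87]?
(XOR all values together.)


XOR chain: 191 ^ 96 ^ 48 ^ 87 = 184

184


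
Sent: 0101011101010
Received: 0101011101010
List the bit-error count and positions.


XOR: 0000000000000

0 errors (received matches sent)


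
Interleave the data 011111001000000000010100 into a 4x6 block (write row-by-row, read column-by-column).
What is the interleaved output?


Matrix:
  011111
  001000
  000000
  010100
Read columns: 000010011100100110001000

000010011100100110001000


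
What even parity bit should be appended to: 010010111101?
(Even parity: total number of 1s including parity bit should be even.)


Number of 1s in data: 7
Parity bit: 1

1


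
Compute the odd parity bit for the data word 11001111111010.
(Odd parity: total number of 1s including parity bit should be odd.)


Number of 1s in data: 10
Parity bit: 1

1


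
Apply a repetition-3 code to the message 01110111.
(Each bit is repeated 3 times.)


Each bit -> 3 copies

000111111111000111111111


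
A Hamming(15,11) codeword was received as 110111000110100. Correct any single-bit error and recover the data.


Syndrome = 8: error at position 8

Data: 01100110100 (corrected bit 8)


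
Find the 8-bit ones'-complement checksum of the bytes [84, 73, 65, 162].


Sum = 384 mod 256 = 128
Complement = 127

127


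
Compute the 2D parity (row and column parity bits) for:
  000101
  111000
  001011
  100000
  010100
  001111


Row parities: 011100
Column parities: 001101

Row P: 011100, Col P: 001101, Corner: 1


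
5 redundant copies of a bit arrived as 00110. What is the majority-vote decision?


Ones: 2 out of 5
Threshold: 3

0 (2/5 voted 1)


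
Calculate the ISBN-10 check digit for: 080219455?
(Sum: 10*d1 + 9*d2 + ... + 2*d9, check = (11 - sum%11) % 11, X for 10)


Weighted sum: 178
178 mod 11 = 2

Check digit: 9


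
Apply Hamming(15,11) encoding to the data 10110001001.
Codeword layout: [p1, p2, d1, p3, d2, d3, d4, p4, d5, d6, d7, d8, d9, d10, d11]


Parity bits: p1=1, p2=0, p3=0, p4=0

101001100001001


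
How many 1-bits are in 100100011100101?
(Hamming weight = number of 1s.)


Counting 1s in 100100011100101

7


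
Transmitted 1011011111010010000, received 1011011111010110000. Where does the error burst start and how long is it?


XOR: 0000000000000100000

Burst at position 13, length 1


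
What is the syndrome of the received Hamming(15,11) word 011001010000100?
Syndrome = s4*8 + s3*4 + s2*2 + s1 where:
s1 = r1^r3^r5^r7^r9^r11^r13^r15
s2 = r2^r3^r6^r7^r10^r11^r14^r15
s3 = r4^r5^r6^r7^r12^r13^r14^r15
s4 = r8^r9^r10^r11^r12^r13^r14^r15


s1=0, s2=1, s3=0, s4=0

Syndrome = 2 (error at position 2)


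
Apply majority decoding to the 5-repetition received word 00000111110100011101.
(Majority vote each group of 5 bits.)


Groups: 00000, 11111, 01000, 11101
Majority votes: 0101

0101


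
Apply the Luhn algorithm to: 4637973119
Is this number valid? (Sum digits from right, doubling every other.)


Luhn sum = 61
61 mod 10 = 1

Invalid (Luhn sum mod 10 = 1)


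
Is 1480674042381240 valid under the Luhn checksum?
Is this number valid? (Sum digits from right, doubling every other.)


Luhn sum = 67
67 mod 10 = 7

Invalid (Luhn sum mod 10 = 7)


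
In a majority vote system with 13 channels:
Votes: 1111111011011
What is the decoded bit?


Ones: 11 out of 13
Threshold: 7

1 (11/13 voted 1)


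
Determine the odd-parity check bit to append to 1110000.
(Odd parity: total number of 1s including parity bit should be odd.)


Number of 1s in data: 3
Parity bit: 0

0


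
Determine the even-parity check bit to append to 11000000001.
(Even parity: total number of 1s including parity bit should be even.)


Number of 1s in data: 3
Parity bit: 1

1


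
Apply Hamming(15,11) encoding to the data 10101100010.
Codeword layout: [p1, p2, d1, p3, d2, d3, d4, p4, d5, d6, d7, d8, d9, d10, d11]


Parity bits: p1=0, p2=0, p3=0, p4=1

001001011100010


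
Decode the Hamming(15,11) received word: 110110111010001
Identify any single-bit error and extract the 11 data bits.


Syndrome = 0: no error detected

Data: 01011010001 (no errors)


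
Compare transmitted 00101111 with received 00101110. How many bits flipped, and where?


XOR: 00000001

1 error(s) at position(s): 7


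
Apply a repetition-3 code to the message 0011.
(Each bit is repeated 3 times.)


Each bit -> 3 copies

000000111111


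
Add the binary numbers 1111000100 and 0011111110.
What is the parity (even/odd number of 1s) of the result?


1111000100 = 964
0011111110 = 254
Sum = 1218 = 10011000010
1s count = 4

even parity (4 ones in 10011000010)


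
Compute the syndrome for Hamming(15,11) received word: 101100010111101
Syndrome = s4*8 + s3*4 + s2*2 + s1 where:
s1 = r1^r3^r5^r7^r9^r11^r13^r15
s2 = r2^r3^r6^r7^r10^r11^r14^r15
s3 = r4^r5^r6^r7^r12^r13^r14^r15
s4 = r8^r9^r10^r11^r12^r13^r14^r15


s1=1, s2=0, s3=0, s4=0

Syndrome = 1 (error at position 1)


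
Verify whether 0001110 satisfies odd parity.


Number of 1s: 3

Yes, parity is correct (3 ones)


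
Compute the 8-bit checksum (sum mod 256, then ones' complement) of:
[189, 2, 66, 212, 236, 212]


Sum = 917 mod 256 = 149
Complement = 106

106


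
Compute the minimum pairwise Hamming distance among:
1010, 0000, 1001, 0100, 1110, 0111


Comparing all pairs, minimum distance: 1
Can detect 0 errors, correct 0 errors

1


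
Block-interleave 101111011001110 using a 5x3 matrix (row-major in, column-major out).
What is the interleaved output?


Matrix:
  101
  111
  011
  001
  110
Read columns: 110010110111110

110010110111110


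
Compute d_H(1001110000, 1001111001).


XOR: 0000001001
Count of 1s: 2

2


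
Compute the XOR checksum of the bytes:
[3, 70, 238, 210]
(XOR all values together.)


XOR chain: 3 ^ 70 ^ 238 ^ 210 = 121

121


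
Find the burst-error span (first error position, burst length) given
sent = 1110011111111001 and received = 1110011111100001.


XOR: 0000000000011000

Burst at position 11, length 2


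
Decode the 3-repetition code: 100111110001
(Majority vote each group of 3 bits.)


Groups: 100, 111, 110, 001
Majority votes: 0110

0110


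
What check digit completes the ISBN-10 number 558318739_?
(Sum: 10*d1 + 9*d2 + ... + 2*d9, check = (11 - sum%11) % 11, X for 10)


Weighted sum: 281
281 mod 11 = 6

Check digit: 5


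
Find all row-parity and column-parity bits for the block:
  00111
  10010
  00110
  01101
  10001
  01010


Row parities: 100100
Column parities: 00101

Row P: 100100, Col P: 00101, Corner: 0


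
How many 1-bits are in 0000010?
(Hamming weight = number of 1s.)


Counting 1s in 0000010

1


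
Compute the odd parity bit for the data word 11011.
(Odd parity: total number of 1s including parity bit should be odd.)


Number of 1s in data: 4
Parity bit: 1

1


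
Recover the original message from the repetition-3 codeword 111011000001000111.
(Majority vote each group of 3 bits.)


Groups: 111, 011, 000, 001, 000, 111
Majority votes: 110001

110001


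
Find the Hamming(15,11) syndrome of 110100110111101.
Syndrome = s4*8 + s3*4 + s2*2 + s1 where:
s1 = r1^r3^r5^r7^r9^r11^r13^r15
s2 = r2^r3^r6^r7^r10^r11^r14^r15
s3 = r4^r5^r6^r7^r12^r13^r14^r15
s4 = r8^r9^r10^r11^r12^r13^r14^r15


s1=1, s2=1, s3=1, s4=0

Syndrome = 7 (error at position 7)


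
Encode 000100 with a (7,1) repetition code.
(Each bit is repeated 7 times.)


Each bit -> 7 copies

000000000000000000000111111100000000000000


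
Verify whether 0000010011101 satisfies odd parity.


Number of 1s: 5

Yes, parity is correct (5 ones)


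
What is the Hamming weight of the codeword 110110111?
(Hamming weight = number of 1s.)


Counting 1s in 110110111

7


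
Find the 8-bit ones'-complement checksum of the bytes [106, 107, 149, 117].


Sum = 479 mod 256 = 223
Complement = 32

32


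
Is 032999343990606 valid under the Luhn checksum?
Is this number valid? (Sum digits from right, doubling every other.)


Luhn sum = 79
79 mod 10 = 9

Invalid (Luhn sum mod 10 = 9)


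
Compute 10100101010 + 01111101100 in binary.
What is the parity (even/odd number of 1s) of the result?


10100101010 = 1322
01111101100 = 1004
Sum = 2326 = 100100010110
1s count = 5

odd parity (5 ones in 100100010110)


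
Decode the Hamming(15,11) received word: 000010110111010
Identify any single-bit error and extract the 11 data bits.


Syndrome = 9: error at position 9

Data: 01011111010 (corrected bit 9)


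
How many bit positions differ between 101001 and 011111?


XOR: 110110
Count of 1s: 4

4


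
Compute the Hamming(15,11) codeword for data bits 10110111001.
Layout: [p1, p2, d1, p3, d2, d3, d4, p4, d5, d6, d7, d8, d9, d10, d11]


Parity bits: p1=0, p2=0, p3=0, p4=0

001001100111001


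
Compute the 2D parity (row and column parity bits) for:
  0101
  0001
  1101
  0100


Row parities: 0111
Column parities: 1101

Row P: 0111, Col P: 1101, Corner: 1


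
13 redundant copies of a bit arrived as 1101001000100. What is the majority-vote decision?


Ones: 5 out of 13
Threshold: 7

0 (5/13 voted 1)


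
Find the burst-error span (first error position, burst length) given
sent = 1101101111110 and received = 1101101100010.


XOR: 0000000011100

Burst at position 8, length 3


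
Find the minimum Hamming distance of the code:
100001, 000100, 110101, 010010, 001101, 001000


Comparing all pairs, minimum distance: 2
Can detect 1 errors, correct 0 errors

2


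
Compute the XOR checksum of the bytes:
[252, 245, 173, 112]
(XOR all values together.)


XOR chain: 252 ^ 245 ^ 173 ^ 112 = 212

212


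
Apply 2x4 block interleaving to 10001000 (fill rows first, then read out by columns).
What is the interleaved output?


Matrix:
  1000
  1000
Read columns: 11000000

11000000


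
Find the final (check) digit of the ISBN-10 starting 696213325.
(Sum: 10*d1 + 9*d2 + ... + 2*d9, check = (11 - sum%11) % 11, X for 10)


Weighted sum: 252
252 mod 11 = 10

Check digit: 1


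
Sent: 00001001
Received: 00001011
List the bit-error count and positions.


XOR: 00000010

1 error(s) at position(s): 6


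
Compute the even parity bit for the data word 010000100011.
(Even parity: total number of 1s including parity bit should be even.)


Number of 1s in data: 4
Parity bit: 0

0


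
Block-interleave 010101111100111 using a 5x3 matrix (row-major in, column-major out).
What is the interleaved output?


Matrix:
  010
  101
  111
  100
  111
Read columns: 011111010101101

011111010101101


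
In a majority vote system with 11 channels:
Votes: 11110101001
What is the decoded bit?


Ones: 7 out of 11
Threshold: 6

1 (7/11 voted 1)


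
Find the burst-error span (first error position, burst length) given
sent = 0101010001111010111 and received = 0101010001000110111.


XOR: 0000000000111100000

Burst at position 10, length 4


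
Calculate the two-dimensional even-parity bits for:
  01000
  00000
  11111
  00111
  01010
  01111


Row parities: 101100
Column parities: 10101

Row P: 101100, Col P: 10101, Corner: 1


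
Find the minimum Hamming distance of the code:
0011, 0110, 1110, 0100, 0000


Comparing all pairs, minimum distance: 1
Can detect 0 errors, correct 0 errors

1


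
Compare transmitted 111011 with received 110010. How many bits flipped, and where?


XOR: 001001

2 error(s) at position(s): 2, 5


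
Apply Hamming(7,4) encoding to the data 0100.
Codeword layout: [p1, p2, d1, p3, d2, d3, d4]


Parity bits: p1=1, p2=0, p3=1

1001100


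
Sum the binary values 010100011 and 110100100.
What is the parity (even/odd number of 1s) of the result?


010100011 = 163
110100100 = 420
Sum = 583 = 1001000111
1s count = 5

odd parity (5 ones in 1001000111)


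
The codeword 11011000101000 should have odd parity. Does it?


Number of 1s: 6

No, parity error (6 ones)


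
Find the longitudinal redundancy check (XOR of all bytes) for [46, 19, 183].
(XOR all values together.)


XOR chain: 46 ^ 19 ^ 183 = 138

138


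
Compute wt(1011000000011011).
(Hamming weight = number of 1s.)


Counting 1s in 1011000000011011

7


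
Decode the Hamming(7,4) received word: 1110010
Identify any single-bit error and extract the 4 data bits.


Syndrome = 6: error at position 6

Data: 1000 (corrected bit 6)


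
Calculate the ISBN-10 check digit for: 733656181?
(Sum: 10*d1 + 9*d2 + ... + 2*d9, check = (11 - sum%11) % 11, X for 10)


Weighted sum: 253
253 mod 11 = 0

Check digit: 0


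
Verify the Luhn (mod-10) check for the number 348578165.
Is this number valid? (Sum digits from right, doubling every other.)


Luhn sum = 43
43 mod 10 = 3

Invalid (Luhn sum mod 10 = 3)


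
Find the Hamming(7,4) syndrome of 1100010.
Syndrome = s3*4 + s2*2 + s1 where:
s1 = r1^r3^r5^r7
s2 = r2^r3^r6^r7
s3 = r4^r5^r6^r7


s1=1, s2=0, s3=1

Syndrome = 5 (error at position 5)


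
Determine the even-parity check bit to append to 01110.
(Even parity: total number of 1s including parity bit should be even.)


Number of 1s in data: 3
Parity bit: 1

1


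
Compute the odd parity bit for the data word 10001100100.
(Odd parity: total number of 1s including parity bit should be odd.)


Number of 1s in data: 4
Parity bit: 1

1


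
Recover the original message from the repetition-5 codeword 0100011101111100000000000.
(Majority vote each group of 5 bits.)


Groups: 01000, 11101, 11110, 00000, 00000
Majority votes: 01100

01100


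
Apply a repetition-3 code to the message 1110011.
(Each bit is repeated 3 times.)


Each bit -> 3 copies

111111111000000111111


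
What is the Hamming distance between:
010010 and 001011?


XOR: 011001
Count of 1s: 3

3


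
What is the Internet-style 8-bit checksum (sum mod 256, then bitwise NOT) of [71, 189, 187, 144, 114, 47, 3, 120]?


Sum = 875 mod 256 = 107
Complement = 148

148


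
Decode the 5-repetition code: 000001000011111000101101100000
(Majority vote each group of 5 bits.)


Groups: 00000, 10000, 11111, 00010, 11011, 00000
Majority votes: 001010

001010


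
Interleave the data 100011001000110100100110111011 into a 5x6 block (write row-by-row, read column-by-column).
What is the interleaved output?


Matrix:
  100011
  001000
  110100
  100110
  111011
Read columns: 101110010101001001101001110001

101110010101001001101001110001


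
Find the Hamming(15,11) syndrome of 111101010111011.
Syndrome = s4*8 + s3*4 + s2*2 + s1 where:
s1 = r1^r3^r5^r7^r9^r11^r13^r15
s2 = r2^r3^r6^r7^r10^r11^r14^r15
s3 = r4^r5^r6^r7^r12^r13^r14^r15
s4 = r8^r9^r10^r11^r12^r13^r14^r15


s1=0, s2=1, s3=1, s4=0

Syndrome = 6 (error at position 6)


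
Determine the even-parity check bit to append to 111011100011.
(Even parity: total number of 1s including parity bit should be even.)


Number of 1s in data: 8
Parity bit: 0

0


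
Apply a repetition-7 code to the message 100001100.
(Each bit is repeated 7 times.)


Each bit -> 7 copies

111111100000000000000000000000000001111111111111100000000000000


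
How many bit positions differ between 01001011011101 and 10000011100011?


XOR: 11001000111110
Count of 1s: 8

8


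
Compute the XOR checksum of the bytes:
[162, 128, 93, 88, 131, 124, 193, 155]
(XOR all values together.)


XOR chain: 162 ^ 128 ^ 93 ^ 88 ^ 131 ^ 124 ^ 193 ^ 155 = 130

130


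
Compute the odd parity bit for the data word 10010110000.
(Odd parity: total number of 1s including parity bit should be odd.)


Number of 1s in data: 4
Parity bit: 1

1


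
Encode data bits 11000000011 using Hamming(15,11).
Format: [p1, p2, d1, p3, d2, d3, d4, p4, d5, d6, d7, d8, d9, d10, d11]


Parity bits: p1=1, p2=1, p3=1, p4=0

111110000000011


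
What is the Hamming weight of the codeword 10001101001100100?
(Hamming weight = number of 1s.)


Counting 1s in 10001101001100100

7


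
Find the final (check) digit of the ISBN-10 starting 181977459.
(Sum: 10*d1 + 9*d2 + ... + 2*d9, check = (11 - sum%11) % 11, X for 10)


Weighted sum: 279
279 mod 11 = 4

Check digit: 7


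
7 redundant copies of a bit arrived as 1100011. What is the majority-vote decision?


Ones: 4 out of 7
Threshold: 4

1 (4/7 voted 1)


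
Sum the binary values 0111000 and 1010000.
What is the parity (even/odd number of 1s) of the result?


0111000 = 56
1010000 = 80
Sum = 136 = 10001000
1s count = 2

even parity (2 ones in 10001000)


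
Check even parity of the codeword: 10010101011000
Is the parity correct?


Number of 1s: 6

Yes, parity is correct (6 ones)


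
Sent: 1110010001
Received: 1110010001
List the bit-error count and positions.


XOR: 0000000000

0 errors (received matches sent)


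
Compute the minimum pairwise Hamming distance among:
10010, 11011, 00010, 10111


Comparing all pairs, minimum distance: 1
Can detect 0 errors, correct 0 errors

1


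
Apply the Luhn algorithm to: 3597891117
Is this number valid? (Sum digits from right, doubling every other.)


Luhn sum = 55
55 mod 10 = 5

Invalid (Luhn sum mod 10 = 5)


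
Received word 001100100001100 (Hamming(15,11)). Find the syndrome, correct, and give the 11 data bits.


Syndrome = 1: error at position 1

Data: 10010001100 (corrected bit 1)


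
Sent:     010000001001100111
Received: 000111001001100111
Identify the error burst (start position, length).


XOR: 010111000000000000

Burst at position 1, length 5


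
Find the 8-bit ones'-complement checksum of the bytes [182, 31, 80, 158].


Sum = 451 mod 256 = 195
Complement = 60

60


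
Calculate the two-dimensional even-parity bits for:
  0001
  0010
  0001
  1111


Row parities: 1110
Column parities: 1101

Row P: 1110, Col P: 1101, Corner: 1


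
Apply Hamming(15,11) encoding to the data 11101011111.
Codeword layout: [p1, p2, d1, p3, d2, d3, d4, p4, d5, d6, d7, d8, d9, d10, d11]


Parity bits: p1=0, p2=1, p3=0, p4=0

011011001011111


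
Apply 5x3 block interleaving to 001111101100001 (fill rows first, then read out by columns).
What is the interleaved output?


Matrix:
  001
  111
  101
  100
  001
Read columns: 011100100011101

011100100011101


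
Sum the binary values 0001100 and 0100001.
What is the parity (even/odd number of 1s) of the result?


0001100 = 12
0100001 = 33
Sum = 45 = 101101
1s count = 4

even parity (4 ones in 101101)


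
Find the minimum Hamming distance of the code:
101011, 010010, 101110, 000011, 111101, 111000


Comparing all pairs, minimum distance: 2
Can detect 1 errors, correct 0 errors

2


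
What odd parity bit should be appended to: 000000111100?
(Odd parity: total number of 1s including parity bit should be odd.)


Number of 1s in data: 4
Parity bit: 1

1


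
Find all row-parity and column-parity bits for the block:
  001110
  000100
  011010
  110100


Row parities: 1111
Column parities: 100100

Row P: 1111, Col P: 100100, Corner: 0


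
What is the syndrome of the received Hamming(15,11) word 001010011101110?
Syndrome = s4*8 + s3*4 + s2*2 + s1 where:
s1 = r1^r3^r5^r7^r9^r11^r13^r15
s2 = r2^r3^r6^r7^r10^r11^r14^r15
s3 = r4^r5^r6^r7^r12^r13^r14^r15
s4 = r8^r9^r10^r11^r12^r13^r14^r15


s1=0, s2=1, s3=0, s4=0

Syndrome = 2 (error at position 2)


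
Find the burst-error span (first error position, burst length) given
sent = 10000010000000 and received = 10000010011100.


XOR: 00000000011100

Burst at position 9, length 3


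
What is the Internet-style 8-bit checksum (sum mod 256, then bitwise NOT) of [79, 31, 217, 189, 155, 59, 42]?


Sum = 772 mod 256 = 4
Complement = 251

251


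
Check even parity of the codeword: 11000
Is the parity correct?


Number of 1s: 2

Yes, parity is correct (2 ones)


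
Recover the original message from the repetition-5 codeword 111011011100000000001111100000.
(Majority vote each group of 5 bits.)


Groups: 11101, 10111, 00000, 00000, 11111, 00000
Majority votes: 110010

110010


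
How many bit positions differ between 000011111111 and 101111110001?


XOR: 101100001110
Count of 1s: 6

6


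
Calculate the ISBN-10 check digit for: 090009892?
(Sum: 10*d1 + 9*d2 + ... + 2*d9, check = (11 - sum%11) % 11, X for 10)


Weighted sum: 189
189 mod 11 = 2

Check digit: 9


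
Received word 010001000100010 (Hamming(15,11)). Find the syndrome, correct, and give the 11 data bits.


Syndrome = 0: no error detected

Data: 00100100010 (no errors)


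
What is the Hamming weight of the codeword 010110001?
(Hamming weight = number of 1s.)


Counting 1s in 010110001

4


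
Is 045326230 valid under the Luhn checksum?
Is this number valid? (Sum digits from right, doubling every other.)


Luhn sum = 32
32 mod 10 = 2

Invalid (Luhn sum mod 10 = 2)


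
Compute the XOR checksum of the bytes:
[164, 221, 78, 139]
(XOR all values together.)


XOR chain: 164 ^ 221 ^ 78 ^ 139 = 188

188


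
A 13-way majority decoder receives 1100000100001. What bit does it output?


Ones: 4 out of 13
Threshold: 7

0 (4/13 voted 1)


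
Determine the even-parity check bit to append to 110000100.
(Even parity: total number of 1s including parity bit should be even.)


Number of 1s in data: 3
Parity bit: 1

1


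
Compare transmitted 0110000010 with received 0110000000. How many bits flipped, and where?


XOR: 0000000010

1 error(s) at position(s): 8


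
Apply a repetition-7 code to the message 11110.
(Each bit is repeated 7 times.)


Each bit -> 7 copies

11111111111111111111111111110000000


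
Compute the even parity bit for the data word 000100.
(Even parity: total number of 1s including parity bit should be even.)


Number of 1s in data: 1
Parity bit: 1

1


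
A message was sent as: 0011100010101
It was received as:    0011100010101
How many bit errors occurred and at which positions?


XOR: 0000000000000

0 errors (received matches sent)


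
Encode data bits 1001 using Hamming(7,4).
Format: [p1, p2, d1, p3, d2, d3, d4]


Parity bits: p1=0, p2=0, p3=1

0011001


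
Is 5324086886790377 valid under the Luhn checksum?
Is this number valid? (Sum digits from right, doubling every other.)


Luhn sum = 73
73 mod 10 = 3

Invalid (Luhn sum mod 10 = 3)


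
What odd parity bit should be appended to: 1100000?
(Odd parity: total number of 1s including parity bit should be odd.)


Number of 1s in data: 2
Parity bit: 1

1


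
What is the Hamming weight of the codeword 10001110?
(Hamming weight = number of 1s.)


Counting 1s in 10001110

4


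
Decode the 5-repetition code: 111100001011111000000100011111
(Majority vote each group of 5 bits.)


Groups: 11110, 00010, 11111, 00000, 01000, 11111
Majority votes: 101001

101001


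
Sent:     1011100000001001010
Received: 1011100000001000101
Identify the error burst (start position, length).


XOR: 0000000000000001111

Burst at position 15, length 4


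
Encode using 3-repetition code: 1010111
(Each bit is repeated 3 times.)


Each bit -> 3 copies

111000111000111111111


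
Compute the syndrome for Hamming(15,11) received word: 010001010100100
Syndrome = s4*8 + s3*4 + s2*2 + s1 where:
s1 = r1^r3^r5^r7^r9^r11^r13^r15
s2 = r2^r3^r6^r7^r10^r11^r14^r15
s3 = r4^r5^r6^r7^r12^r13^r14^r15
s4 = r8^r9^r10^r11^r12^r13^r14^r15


s1=1, s2=1, s3=0, s4=1

Syndrome = 11 (error at position 11)


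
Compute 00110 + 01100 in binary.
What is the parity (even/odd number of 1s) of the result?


00110 = 6
01100 = 12
Sum = 18 = 10010
1s count = 2

even parity (2 ones in 10010)


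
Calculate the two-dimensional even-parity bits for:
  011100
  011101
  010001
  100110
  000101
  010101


Row parities: 100101
Column parities: 100110

Row P: 100101, Col P: 100110, Corner: 1


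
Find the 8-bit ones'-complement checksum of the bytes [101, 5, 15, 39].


Sum = 160 mod 256 = 160
Complement = 95

95


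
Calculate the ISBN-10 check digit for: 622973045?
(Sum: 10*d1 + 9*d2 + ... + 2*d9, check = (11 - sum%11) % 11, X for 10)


Weighted sum: 236
236 mod 11 = 5

Check digit: 6


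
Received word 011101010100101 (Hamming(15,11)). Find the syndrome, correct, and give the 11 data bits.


Syndrome = 3: error at position 3

Data: 00100100101 (corrected bit 3)


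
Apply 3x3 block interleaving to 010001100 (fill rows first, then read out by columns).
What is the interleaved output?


Matrix:
  010
  001
  100
Read columns: 001100010

001100010


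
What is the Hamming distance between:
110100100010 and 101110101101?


XOR: 011010001111
Count of 1s: 7

7


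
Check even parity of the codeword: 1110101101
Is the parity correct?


Number of 1s: 7

No, parity error (7 ones)


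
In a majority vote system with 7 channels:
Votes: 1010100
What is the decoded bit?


Ones: 3 out of 7
Threshold: 4

0 (3/7 voted 1)


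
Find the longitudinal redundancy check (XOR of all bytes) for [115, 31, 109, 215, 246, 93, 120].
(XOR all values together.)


XOR chain: 115 ^ 31 ^ 109 ^ 215 ^ 246 ^ 93 ^ 120 = 5

5


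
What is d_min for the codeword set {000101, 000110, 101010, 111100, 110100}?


Comparing all pairs, minimum distance: 1
Can detect 0 errors, correct 0 errors

1


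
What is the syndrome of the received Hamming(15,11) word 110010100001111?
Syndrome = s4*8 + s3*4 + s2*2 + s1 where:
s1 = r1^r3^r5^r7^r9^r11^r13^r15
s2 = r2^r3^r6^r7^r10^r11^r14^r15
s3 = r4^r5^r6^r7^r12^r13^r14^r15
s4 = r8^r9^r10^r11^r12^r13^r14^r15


s1=1, s2=0, s3=0, s4=0

Syndrome = 1 (error at position 1)


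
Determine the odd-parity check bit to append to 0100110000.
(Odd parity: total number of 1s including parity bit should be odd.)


Number of 1s in data: 3
Parity bit: 0

0


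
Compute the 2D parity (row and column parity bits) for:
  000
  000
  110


Row parities: 000
Column parities: 110

Row P: 000, Col P: 110, Corner: 0


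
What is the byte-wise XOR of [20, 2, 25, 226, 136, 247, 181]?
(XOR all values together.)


XOR chain: 20 ^ 2 ^ 25 ^ 226 ^ 136 ^ 247 ^ 181 = 39

39


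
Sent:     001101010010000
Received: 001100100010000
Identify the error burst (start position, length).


XOR: 000001110000000

Burst at position 5, length 3


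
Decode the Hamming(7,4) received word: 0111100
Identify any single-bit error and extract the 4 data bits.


Syndrome = 0: no error detected

Data: 1100 (no errors)


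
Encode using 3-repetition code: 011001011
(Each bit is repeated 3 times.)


Each bit -> 3 copies

000111111000000111000111111


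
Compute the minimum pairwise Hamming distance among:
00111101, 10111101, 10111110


Comparing all pairs, minimum distance: 1
Can detect 0 errors, correct 0 errors

1


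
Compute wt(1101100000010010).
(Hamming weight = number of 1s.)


Counting 1s in 1101100000010010

6


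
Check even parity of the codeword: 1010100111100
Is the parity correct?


Number of 1s: 7

No, parity error (7 ones)


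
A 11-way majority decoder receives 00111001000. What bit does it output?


Ones: 4 out of 11
Threshold: 6

0 (4/11 voted 1)


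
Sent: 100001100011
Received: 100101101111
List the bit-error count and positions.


XOR: 000100001100

3 error(s) at position(s): 3, 8, 9


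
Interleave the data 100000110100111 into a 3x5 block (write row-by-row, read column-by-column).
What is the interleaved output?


Matrix:
  10000
  01101
  00111
Read columns: 100010011001011

100010011001011


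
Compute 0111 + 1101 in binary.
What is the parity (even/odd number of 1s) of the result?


0111 = 7
1101 = 13
Sum = 20 = 10100
1s count = 2

even parity (2 ones in 10100)


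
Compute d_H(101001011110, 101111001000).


XOR: 000110010110
Count of 1s: 5

5


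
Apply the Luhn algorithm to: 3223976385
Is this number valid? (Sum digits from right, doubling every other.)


Luhn sum = 49
49 mod 10 = 9

Invalid (Luhn sum mod 10 = 9)


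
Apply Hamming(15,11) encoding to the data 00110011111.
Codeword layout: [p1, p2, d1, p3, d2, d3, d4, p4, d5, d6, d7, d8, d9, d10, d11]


Parity bits: p1=0, p2=1, p3=0, p4=1

010001110011111


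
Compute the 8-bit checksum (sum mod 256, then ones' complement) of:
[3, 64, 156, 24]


Sum = 247 mod 256 = 247
Complement = 8

8


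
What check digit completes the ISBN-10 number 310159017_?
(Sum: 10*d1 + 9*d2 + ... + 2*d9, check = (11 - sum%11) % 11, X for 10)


Weighted sum: 138
138 mod 11 = 6

Check digit: 5


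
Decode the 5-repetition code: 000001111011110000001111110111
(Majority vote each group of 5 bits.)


Groups: 00000, 11110, 11110, 00000, 11111, 10111
Majority votes: 011011

011011


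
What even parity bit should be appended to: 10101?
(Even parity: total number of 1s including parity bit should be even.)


Number of 1s in data: 3
Parity bit: 1

1


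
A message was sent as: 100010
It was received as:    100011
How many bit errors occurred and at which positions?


XOR: 000001

1 error(s) at position(s): 5


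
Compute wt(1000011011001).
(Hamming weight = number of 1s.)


Counting 1s in 1000011011001

6


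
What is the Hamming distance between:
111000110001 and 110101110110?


XOR: 001101000111
Count of 1s: 6

6


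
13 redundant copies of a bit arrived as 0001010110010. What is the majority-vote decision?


Ones: 5 out of 13
Threshold: 7

0 (5/13 voted 1)


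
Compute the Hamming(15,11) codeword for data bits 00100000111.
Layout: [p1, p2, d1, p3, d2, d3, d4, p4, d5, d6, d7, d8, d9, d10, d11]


Parity bits: p1=0, p2=1, p3=0, p4=1

010001010000111


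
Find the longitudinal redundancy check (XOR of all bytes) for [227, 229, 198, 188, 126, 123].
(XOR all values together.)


XOR chain: 227 ^ 229 ^ 198 ^ 188 ^ 126 ^ 123 = 121

121


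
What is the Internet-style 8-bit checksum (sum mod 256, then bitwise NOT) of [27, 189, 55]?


Sum = 271 mod 256 = 15
Complement = 240

240


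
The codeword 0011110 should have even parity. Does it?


Number of 1s: 4

Yes, parity is correct (4 ones)


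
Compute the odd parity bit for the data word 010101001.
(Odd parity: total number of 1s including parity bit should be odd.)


Number of 1s in data: 4
Parity bit: 1

1


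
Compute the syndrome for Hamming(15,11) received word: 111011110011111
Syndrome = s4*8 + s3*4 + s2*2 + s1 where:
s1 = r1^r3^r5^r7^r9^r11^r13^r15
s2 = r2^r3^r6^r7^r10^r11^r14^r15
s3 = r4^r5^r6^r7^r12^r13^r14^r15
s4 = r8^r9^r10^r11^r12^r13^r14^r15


s1=1, s2=1, s3=1, s4=0

Syndrome = 7 (error at position 7)


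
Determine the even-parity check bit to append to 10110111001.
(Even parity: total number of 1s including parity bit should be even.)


Number of 1s in data: 7
Parity bit: 1

1


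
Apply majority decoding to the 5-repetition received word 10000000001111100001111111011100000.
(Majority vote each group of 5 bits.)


Groups: 10000, 00000, 11111, 00001, 11111, 10111, 00000
Majority votes: 0010110

0010110


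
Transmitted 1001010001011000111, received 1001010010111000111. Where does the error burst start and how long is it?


XOR: 0000000011100000000

Burst at position 8, length 3


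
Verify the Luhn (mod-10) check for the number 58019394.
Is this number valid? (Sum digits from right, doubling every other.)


Luhn sum = 35
35 mod 10 = 5

Invalid (Luhn sum mod 10 = 5)


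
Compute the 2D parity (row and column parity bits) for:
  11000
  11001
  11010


Row parities: 011
Column parities: 11011

Row P: 011, Col P: 11011, Corner: 0


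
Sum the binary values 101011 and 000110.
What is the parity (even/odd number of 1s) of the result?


101011 = 43
000110 = 6
Sum = 49 = 110001
1s count = 3

odd parity (3 ones in 110001)


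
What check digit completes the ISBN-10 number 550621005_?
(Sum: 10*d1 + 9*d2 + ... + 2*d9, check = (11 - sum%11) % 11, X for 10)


Weighted sum: 164
164 mod 11 = 10

Check digit: 1


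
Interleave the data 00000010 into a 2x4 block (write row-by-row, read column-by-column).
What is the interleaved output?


Matrix:
  0000
  0010
Read columns: 00000100

00000100


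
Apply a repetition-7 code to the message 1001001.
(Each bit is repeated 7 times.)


Each bit -> 7 copies

1111111000000000000001111111000000000000001111111


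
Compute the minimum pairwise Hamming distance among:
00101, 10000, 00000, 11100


Comparing all pairs, minimum distance: 1
Can detect 0 errors, correct 0 errors

1


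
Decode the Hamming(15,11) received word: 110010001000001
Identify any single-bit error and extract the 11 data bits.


Syndrome = 0: no error detected

Data: 01001000001 (no errors)


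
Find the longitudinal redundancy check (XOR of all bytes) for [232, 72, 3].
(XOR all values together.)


XOR chain: 232 ^ 72 ^ 3 = 163

163


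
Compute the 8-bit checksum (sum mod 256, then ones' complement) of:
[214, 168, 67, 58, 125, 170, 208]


Sum = 1010 mod 256 = 242
Complement = 13

13


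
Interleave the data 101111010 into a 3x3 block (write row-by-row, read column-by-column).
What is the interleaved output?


Matrix:
  101
  111
  010
Read columns: 110011110

110011110


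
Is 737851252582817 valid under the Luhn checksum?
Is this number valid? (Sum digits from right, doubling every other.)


Luhn sum = 69
69 mod 10 = 9

Invalid (Luhn sum mod 10 = 9)


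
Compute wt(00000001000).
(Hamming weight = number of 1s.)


Counting 1s in 00000001000

1


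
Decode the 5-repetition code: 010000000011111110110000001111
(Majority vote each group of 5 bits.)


Groups: 01000, 00000, 11111, 11011, 00000, 01111
Majority votes: 001101

001101


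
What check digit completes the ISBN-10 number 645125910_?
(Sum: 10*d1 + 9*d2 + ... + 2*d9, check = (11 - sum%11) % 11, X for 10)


Weighted sum: 219
219 mod 11 = 10

Check digit: 1


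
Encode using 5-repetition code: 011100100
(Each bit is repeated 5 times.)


Each bit -> 5 copies

000001111111111111110000000000111110000000000


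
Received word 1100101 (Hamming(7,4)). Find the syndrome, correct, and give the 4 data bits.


Syndrome = 1: error at position 1

Data: 0101 (corrected bit 1)


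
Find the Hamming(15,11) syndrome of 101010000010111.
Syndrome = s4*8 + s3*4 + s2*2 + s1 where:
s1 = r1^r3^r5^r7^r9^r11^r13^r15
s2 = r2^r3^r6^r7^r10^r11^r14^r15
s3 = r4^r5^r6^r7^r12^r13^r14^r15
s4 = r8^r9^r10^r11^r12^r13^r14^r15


s1=0, s2=0, s3=0, s4=0

Syndrome = 0 (no error)


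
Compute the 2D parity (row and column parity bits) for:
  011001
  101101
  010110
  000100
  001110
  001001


Row parities: 101110
Column parities: 100001

Row P: 101110, Col P: 100001, Corner: 0


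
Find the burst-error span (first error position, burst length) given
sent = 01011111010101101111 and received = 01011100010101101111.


XOR: 00000011000000000000

Burst at position 6, length 2


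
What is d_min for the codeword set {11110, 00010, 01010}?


Comparing all pairs, minimum distance: 1
Can detect 0 errors, correct 0 errors

1


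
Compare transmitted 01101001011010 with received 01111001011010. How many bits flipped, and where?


XOR: 00010000000000

1 error(s) at position(s): 3


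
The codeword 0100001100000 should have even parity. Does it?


Number of 1s: 3

No, parity error (3 ones)


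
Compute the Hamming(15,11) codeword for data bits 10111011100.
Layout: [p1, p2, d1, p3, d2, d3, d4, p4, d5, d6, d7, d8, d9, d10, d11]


Parity bits: p1=1, p2=0, p3=0, p4=0

101001101011100


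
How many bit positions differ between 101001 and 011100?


XOR: 110101
Count of 1s: 4

4


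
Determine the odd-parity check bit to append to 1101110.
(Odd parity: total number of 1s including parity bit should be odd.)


Number of 1s in data: 5
Parity bit: 0

0


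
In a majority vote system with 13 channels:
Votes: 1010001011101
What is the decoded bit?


Ones: 7 out of 13
Threshold: 7

1 (7/13 voted 1)


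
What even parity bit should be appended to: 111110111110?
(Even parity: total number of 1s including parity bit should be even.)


Number of 1s in data: 10
Parity bit: 0

0


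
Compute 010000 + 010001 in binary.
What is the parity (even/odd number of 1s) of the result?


010000 = 16
010001 = 17
Sum = 33 = 100001
1s count = 2

even parity (2 ones in 100001)


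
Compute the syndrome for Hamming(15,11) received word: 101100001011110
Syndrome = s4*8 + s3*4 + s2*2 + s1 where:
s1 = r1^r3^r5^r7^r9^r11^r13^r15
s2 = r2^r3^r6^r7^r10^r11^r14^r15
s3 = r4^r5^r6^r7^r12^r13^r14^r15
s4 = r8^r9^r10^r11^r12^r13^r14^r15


s1=1, s2=1, s3=0, s4=1

Syndrome = 11 (error at position 11)


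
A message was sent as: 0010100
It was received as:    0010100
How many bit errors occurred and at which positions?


XOR: 0000000

0 errors (received matches sent)


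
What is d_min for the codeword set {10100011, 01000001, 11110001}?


Comparing all pairs, minimum distance: 3
Can detect 2 errors, correct 1 errors

3
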